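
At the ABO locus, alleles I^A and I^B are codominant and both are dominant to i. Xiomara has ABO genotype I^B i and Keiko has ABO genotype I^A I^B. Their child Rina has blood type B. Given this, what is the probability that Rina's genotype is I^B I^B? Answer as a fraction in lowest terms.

Cross I^B i × I^A I^B → 1/4 I^A I^B, 1/4 I^A i, 1/4 I^B I^B, 1/4 I^B i.
Type-B genotypes among offspring: I^B I^B (1/4), I^B i (1/4); total 1/2.
P(I^B I^B | type B) = (1/4) / (1/2) = 1/2.

1/2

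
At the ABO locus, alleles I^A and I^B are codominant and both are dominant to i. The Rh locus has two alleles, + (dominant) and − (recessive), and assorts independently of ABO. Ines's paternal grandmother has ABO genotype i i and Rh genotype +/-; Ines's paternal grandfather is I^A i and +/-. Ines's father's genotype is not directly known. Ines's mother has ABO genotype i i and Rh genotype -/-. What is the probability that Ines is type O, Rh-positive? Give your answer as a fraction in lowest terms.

3/8

Ines's father's ABO genotype from i i × I^A i: 1/2 I^A i, 1/2 i i.
Crossing each possibility with the mother i i and summing P(type O): 1/2·1/2 + 1/2·1 = 3/4.
Similarly for Rh via the father's Rh distribution: P(Rh+) = 1/2.
Independent loci: 3/4 × 1/2 = 3/8.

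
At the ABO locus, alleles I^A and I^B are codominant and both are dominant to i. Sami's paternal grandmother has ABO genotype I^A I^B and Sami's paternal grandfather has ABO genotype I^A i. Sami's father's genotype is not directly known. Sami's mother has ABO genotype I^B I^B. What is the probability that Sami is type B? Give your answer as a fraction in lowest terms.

Sami's father's ABO genotype from I^A I^B × I^A i: 1/4 I^A I^A, 1/4 I^A I^B, 1/4 I^A i, 1/4 I^B i.
Crossing each possibility with the mother I^B I^B and summing P(type B): 1/4·0 + 1/4·1/2 + 1/4·1/2 + 1/4·1 = 1/2.

1/2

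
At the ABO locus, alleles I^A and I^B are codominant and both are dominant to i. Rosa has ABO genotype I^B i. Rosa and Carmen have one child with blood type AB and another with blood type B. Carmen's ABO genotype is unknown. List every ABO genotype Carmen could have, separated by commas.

I^A I^B, I^A i

For each candidate genotype of Carmen, check whether crossing it with I^B i can produce every observed child phenotype.
  I^A I^A → possible child types {A, AB} ✗
  I^A I^B → possible child types {A, B, AB} ✓
  I^A i → possible child types {O, A, B, AB} ✓
  I^B I^B → possible child types {B} ✗
  I^B i → possible child types {O, B} ✗
  i i → possible child types {O, B} ✗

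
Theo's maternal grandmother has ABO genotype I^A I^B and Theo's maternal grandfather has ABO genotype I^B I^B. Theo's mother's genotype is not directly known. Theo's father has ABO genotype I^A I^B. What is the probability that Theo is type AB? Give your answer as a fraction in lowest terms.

1/2

Theo's mother's ABO genotype from I^A I^B × I^B I^B: 1/2 I^A I^B, 1/2 I^B I^B.
Crossing each possibility with the father I^A I^B and summing P(type AB): 1/2·1/2 + 1/2·1/2 = 1/2.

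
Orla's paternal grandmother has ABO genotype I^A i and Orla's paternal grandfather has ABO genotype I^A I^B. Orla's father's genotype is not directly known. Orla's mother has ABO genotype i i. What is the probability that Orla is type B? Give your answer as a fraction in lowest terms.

1/4

Orla's father's ABO genotype from I^A i × I^A I^B: 1/4 I^A I^A, 1/4 I^A I^B, 1/4 I^A i, 1/4 I^B i.
Crossing each possibility with the mother i i and summing P(type B): 1/4·0 + 1/4·1/2 + 1/4·0 + 1/4·1/2 = 1/4.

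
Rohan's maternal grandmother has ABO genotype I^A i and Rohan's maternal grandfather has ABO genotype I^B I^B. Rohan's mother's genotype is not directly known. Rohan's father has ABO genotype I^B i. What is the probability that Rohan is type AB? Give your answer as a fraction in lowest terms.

1/8

Rohan's mother's ABO genotype from I^A i × I^B I^B: 1/2 I^A I^B, 1/2 I^B i.
Crossing each possibility with the father I^B i and summing P(type AB): 1/2·1/4 + 1/2·0 = 1/8.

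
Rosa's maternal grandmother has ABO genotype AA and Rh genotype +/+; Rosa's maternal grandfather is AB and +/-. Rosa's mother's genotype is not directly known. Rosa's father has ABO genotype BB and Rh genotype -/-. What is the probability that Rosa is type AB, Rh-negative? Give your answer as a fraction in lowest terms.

Rosa's mother's ABO genotype from AA × AB: 1/2 AA, 1/2 AB.
Crossing each possibility with the father BB and summing P(type AB): 1/2·1 + 1/2·1/2 = 3/4.
Similarly for Rh via the mother's Rh distribution: P(Rh-) = 1/4.
Independent loci: 3/4 × 1/4 = 3/16.

3/16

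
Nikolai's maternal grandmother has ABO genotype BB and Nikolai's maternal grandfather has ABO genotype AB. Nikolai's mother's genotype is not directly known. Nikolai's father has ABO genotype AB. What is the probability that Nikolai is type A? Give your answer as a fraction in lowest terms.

1/8

Nikolai's mother's ABO genotype from BB × AB: 1/2 AB, 1/2 BB.
Crossing each possibility with the father AB and summing P(type A): 1/2·1/4 + 1/2·0 = 1/8.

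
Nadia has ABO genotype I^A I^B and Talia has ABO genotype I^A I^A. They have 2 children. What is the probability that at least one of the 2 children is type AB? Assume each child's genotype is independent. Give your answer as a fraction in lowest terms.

3/4

ABO cross I^A I^B × I^A I^A → 1/2 A, 1/2 AB.
So P(type AB) = 1/2 per child.
P(none) = (1/2)^2 = 1/4; P(at least one) = 1 − 1/4 = 3/4.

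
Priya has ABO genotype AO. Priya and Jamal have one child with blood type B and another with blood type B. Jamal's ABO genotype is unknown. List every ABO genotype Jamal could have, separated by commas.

For each candidate genotype of Jamal, check whether crossing it with AO can produce every observed child phenotype.
  AA → possible child types {A} ✗
  AB → possible child types {A, B, AB} ✓
  AO → possible child types {O, A} ✗
  BB → possible child types {B, AB} ✓
  BO → possible child types {O, A, B, AB} ✓
  OO → possible child types {O, A} ✗

AB, BB, BO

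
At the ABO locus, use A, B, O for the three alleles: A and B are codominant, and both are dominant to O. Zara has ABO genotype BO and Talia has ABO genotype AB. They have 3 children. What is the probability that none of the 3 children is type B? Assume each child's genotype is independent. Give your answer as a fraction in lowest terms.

1/8

ABO cross BO × AB → 1/4 A, 1/2 B, 1/4 AB.
So P(type B) = 1/2 per child.
P(not type B) = 1/2 for one child; (1/2)^3 = 1/8.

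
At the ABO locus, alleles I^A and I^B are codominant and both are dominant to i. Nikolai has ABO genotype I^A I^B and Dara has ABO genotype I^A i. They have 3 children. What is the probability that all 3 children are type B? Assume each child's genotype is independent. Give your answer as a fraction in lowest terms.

1/64

ABO cross I^A I^B × I^A i → 1/2 A, 1/4 B, 1/4 AB.
So P(type B) = 1/4 per child.
All 3 independent: (1/4)^3 = 1/64.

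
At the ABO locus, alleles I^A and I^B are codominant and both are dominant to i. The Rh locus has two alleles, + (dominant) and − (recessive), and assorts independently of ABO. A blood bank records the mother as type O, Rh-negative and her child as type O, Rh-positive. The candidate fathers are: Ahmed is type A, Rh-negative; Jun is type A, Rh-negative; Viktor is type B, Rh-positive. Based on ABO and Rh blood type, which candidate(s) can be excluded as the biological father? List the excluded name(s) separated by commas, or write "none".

Ahmed, Jun

A candidate is excluded only if no genotype consistent with his phenotype could produce a type O, Rh-positive child with a type O, Rh-negative mother.
Ahmed (type A, Rh-): no genotype consistent with that phenotype can produce a type-O Rh+ child with a type-O mother.
Jun (type A, Rh-): no genotype consistent with that phenotype can produce a type-O Rh+ child with a type-O mother.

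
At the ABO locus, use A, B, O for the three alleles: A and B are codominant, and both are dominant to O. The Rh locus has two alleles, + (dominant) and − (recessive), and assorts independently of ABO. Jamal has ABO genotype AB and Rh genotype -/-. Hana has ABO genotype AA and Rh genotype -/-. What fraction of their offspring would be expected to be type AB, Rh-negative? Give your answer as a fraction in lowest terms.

ABO cross AB × AA → offspring phenotypes: 1/2 A, 1/2 AB.
Rh cross -/- × -/- → 1 Rh-.
Independent loci: P(type AB, Rh-negative) = 1/2 × 1 = 1/2.

1/2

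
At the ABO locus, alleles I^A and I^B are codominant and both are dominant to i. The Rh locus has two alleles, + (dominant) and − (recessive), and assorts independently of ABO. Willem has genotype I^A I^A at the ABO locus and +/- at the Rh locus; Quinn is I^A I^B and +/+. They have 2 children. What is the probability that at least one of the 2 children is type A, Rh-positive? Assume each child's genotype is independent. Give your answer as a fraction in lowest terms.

3/4

ABO cross I^A I^A × I^A I^B → 1/2 A, 1/2 AB.
Rh cross +/- × +/+ → 1 Rh+; so P(type A, Rh-positive) = 1/2 × 1 = 1/2 per child.
P(none) = (1/2)^2 = 1/4; P(at least one) = 1 − 1/4 = 3/4.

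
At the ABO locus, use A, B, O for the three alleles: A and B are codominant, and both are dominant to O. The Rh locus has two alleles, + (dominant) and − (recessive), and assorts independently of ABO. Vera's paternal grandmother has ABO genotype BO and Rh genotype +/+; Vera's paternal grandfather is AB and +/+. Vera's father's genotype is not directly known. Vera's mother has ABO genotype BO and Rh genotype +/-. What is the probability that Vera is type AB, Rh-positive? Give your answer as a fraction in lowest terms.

1/8

Vera's father's ABO genotype from BO × AB: 1/4 AB, 1/4 AO, 1/4 BB, 1/4 BO.
Crossing each possibility with the mother BO and summing P(type AB): 1/4·1/4 + 1/4·1/4 + 1/4·0 + 1/4·0 = 1/8.
Similarly for Rh via the father's Rh distribution: P(Rh+) = 1.
Independent loci: 1/8 × 1 = 1/8.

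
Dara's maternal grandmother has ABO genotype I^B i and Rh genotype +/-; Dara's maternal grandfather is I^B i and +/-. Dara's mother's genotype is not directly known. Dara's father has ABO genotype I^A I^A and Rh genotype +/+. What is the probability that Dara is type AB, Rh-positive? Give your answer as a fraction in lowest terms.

1/2

Dara's mother's ABO genotype from I^B i × I^B i: 1/4 I^B I^B, 1/2 I^B i, 1/4 i i.
Crossing each possibility with the father I^A I^A and summing P(type AB): 1/4·1 + 1/2·1/2 + 1/4·0 = 1/2.
Similarly for Rh via the mother's Rh distribution: P(Rh+) = 1.
Independent loci: 1/2 × 1 = 1/2.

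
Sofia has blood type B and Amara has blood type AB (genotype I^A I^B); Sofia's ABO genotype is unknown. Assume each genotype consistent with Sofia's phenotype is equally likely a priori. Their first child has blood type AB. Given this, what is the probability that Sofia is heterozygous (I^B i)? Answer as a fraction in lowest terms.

1/3

Possible genotypes: Sofia ∈ {I^B I^B, I^B i}; Amara ∈ {I^A I^B}.
Weight each parental genotype pair by prior × P(type-AB child):
  I^B I^B × I^A I^B: posterior weight 2/3.
  I^B i × I^A I^B: posterior weight 1/3.
Sum the posterior weight over pairs where Sofia is I^B i: 1/3.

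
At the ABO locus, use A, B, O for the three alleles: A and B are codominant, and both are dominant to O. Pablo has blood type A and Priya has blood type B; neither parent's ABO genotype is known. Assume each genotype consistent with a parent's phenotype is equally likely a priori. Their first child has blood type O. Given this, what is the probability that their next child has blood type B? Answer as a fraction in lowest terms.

Possible genotypes: Pablo ∈ {AA, AO}; Priya ∈ {BB, BO}.
Weight each parental genotype pair by prior × P(type-O child):
  AO × BO: posterior weight 1; P(next child type B) = 1/4.
Weighted sum = 1/4.

1/4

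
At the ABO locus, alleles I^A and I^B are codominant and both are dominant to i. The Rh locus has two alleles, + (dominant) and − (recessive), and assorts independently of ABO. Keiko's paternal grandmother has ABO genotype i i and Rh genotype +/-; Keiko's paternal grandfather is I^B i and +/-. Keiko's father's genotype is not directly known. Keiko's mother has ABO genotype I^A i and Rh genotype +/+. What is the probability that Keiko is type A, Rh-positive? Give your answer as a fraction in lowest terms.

Keiko's father's ABO genotype from i i × I^B i: 1/2 I^B i, 1/2 i i.
Crossing each possibility with the mother I^A i and summing P(type A): 1/2·1/4 + 1/2·1/2 = 3/8.
Similarly for Rh via the father's Rh distribution: P(Rh+) = 1.
Independent loci: 3/8 × 1 = 3/8.

3/8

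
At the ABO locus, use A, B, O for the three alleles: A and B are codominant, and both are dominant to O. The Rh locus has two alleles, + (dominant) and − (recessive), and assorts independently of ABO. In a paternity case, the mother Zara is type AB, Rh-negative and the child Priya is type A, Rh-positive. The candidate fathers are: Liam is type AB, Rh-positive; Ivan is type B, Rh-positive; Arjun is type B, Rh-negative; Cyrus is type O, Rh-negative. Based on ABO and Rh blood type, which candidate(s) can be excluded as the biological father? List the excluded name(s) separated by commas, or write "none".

Arjun, Cyrus

A candidate is excluded only if no genotype consistent with his phenotype could produce a type A, Rh-positive child with a type AB, Rh-negative mother.
Arjun (type B, Rh-): no genotype consistent with that phenotype can produce a type-A Rh+ child with a type-AB mother.
Cyrus (type O, Rh-): no genotype consistent with that phenotype can produce a type-A Rh+ child with a type-AB mother.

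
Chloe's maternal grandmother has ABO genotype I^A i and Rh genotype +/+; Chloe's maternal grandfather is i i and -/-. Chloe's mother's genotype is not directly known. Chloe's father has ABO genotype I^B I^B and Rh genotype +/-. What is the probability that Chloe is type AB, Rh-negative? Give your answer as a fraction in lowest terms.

1/16

Chloe's mother's ABO genotype from I^A i × i i: 1/2 I^A i, 1/2 i i.
Crossing each possibility with the father I^B I^B and summing P(type AB): 1/2·1/2 + 1/2·0 = 1/4.
Similarly for Rh via the mother's Rh distribution: P(Rh-) = 1/4.
Independent loci: 1/4 × 1/4 = 1/16.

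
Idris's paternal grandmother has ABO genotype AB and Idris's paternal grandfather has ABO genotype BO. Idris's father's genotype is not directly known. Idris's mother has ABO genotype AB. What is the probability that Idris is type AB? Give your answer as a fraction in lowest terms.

Idris's father's ABO genotype from AB × BO: 1/4 AB, 1/4 AO, 1/4 BB, 1/4 BO.
Crossing each possibility with the mother AB and summing P(type AB): 1/4·1/2 + 1/4·1/4 + 1/4·1/2 + 1/4·1/4 = 3/8.

3/8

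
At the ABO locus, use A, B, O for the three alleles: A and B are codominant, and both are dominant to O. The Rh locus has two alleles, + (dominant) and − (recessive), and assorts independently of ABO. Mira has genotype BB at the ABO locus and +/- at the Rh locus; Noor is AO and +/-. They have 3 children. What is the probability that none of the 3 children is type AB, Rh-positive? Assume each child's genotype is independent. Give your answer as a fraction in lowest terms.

ABO cross BB × AO → 1/2 B, 1/2 AB.
Rh cross +/- × +/- → 3/4 Rh+, 1/4 Rh-; so P(type AB, Rh-positive) = 1/2 × 3/4 = 3/8 per child.
P(not type AB, Rh-positive) = 5/8 for one child; (5/8)^3 = 125/512.

125/512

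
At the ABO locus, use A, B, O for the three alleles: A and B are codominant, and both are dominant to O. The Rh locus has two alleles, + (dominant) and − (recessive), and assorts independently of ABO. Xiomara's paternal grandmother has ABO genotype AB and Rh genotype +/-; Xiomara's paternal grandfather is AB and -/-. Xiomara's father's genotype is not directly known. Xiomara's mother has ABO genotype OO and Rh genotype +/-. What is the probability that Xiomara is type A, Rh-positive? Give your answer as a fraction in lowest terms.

5/16

Xiomara's father's ABO genotype from AB × AB: 1/4 AA, 1/2 AB, 1/4 BB.
Crossing each possibility with the mother OO and summing P(type A): 1/4·1 + 1/2·1/2 + 1/4·0 = 1/2.
Similarly for Rh via the father's Rh distribution: P(Rh+) = 5/8.
Independent loci: 1/2 × 5/8 = 5/16.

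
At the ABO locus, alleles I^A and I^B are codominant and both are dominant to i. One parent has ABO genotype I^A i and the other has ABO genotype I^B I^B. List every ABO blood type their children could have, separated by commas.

Gametes from I^A i × I^B I^B give offspring ABO genotypes I^A I^B, I^B i, i.e. phenotypes B, AB.

B, AB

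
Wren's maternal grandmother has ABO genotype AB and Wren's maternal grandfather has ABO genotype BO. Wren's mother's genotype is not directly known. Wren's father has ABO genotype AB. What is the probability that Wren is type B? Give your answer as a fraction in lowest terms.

Wren's mother's ABO genotype from AB × BO: 1/4 AB, 1/4 AO, 1/4 BB, 1/4 BO.
Crossing each possibility with the father AB and summing P(type B): 1/4·1/4 + 1/4·1/4 + 1/4·1/2 + 1/4·1/2 = 3/8.

3/8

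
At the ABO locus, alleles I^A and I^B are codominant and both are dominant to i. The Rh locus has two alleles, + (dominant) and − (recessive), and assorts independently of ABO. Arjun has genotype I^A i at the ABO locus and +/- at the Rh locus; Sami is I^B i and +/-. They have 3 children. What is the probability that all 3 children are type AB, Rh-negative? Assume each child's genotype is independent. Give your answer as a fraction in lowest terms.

ABO cross I^A i × I^B i → 1/4 O, 1/4 A, 1/4 B, 1/4 AB.
Rh cross +/- × +/- → 3/4 Rh+, 1/4 Rh-; so P(type AB, Rh-negative) = 1/4 × 1/4 = 1/16 per child.
All 3 independent: (1/16)^3 = 1/4096.

1/4096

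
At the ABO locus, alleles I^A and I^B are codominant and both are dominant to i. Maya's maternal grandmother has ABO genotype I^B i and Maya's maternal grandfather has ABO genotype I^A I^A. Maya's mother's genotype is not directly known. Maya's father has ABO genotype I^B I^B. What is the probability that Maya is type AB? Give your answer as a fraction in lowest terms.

1/2

Maya's mother's ABO genotype from I^B i × I^A I^A: 1/2 I^A I^B, 1/2 I^A i.
Crossing each possibility with the father I^B I^B and summing P(type AB): 1/2·1/2 + 1/2·1/2 = 1/2.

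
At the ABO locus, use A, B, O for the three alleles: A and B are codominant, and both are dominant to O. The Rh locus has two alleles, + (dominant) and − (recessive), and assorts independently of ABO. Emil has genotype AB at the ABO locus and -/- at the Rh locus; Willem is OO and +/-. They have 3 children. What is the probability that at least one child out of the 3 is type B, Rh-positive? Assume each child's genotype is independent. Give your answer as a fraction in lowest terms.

37/64

ABO cross AB × OO → 1/2 A, 1/2 B.
Rh cross -/- × +/- → 1/2 Rh+, 1/2 Rh-; so P(type B, Rh-positive) = 1/2 × 1/2 = 1/4 per child.
P(none) = (3/4)^3 = 27/64; P(at least one) = 1 − 27/64 = 37/64.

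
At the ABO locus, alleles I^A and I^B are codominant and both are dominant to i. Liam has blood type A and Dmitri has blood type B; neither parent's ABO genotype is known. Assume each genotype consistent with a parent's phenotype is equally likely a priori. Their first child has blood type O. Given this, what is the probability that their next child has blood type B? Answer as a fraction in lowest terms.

1/4

Possible genotypes: Liam ∈ {I^A I^A, I^A i}; Dmitri ∈ {I^B I^B, I^B i}.
Weight each parental genotype pair by prior × P(type-O child):
  I^A i × I^B i: posterior weight 1; P(next child type B) = 1/4.
Weighted sum = 1/4.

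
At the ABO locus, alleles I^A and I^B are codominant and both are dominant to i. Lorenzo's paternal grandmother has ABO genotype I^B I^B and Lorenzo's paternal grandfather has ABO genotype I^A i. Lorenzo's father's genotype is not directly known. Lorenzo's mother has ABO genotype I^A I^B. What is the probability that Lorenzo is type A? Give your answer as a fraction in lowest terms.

Lorenzo's father's ABO genotype from I^B I^B × I^A i: 1/2 I^A I^B, 1/2 I^B i.
Crossing each possibility with the mother I^A I^B and summing P(type A): 1/2·1/4 + 1/2·1/4 = 1/4.

1/4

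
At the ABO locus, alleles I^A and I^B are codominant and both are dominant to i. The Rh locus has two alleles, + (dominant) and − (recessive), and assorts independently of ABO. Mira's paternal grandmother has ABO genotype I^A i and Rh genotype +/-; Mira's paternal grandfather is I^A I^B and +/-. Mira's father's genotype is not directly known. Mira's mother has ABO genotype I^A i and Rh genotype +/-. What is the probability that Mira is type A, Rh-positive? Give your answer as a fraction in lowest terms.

Mira's father's ABO genotype from I^A i × I^A I^B: 1/4 I^A I^A, 1/4 I^A I^B, 1/4 I^A i, 1/4 I^B i.
Crossing each possibility with the mother I^A i and summing P(type A): 1/4·1 + 1/4·1/2 + 1/4·3/4 + 1/4·1/4 = 5/8.
Similarly for Rh via the father's Rh distribution: P(Rh+) = 3/4.
Independent loci: 5/8 × 3/4 = 15/32.

15/32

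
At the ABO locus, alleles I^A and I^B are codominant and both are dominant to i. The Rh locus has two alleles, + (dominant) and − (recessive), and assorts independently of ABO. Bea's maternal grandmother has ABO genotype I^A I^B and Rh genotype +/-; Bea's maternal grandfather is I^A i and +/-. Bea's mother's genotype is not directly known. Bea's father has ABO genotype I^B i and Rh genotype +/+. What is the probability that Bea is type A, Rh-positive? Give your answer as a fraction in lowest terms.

Bea's mother's ABO genotype from I^A I^B × I^A i: 1/4 I^A I^A, 1/4 I^A I^B, 1/4 I^A i, 1/4 I^B i.
Crossing each possibility with the father I^B i and summing P(type A): 1/4·1/2 + 1/4·1/4 + 1/4·1/4 + 1/4·0 = 1/4.
Similarly for Rh via the mother's Rh distribution: P(Rh+) = 1.
Independent loci: 1/4 × 1 = 1/4.

1/4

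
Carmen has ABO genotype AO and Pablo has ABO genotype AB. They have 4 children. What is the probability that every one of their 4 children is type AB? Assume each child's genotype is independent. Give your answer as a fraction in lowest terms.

1/256

ABO cross AO × AB → 1/2 A, 1/4 B, 1/4 AB.
So P(type AB) = 1/4 per child.
All 4 independent: (1/4)^4 = 1/256.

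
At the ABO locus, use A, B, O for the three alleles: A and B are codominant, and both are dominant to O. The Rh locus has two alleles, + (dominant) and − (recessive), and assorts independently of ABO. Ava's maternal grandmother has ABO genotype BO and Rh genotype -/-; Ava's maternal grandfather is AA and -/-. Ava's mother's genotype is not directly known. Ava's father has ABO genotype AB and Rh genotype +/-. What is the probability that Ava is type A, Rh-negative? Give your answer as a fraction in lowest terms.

Ava's mother's ABO genotype from BO × AA: 1/2 AB, 1/2 AO.
Crossing each possibility with the father AB and summing P(type A): 1/2·1/4 + 1/2·1/2 = 3/8.
Similarly for Rh via the mother's Rh distribution: P(Rh-) = 1/2.
Independent loci: 3/8 × 1/2 = 3/16.

3/16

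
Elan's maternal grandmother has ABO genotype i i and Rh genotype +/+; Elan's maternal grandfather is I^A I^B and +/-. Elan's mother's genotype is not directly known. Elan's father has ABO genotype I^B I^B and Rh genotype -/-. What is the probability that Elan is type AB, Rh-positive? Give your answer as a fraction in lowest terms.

3/16

Elan's mother's ABO genotype from i i × I^A I^B: 1/2 I^A i, 1/2 I^B i.
Crossing each possibility with the father I^B I^B and summing P(type AB): 1/2·1/2 + 1/2·0 = 1/4.
Similarly for Rh via the mother's Rh distribution: P(Rh+) = 3/4.
Independent loci: 1/4 × 3/4 = 3/16.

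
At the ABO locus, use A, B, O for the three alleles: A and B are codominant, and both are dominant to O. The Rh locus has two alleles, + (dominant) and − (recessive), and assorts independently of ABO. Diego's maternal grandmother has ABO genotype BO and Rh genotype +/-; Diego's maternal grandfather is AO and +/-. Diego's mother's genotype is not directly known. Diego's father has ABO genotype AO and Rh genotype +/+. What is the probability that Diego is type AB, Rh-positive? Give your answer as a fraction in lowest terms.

Diego's mother's ABO genotype from BO × AO: 1/4 AB, 1/4 AO, 1/4 BO, 1/4 OO.
Crossing each possibility with the father AO and summing P(type AB): 1/4·1/4 + 1/4·0 + 1/4·1/4 + 1/4·0 = 1/8.
Similarly for Rh via the mother's Rh distribution: P(Rh+) = 1.
Independent loci: 1/8 × 1 = 1/8.

1/8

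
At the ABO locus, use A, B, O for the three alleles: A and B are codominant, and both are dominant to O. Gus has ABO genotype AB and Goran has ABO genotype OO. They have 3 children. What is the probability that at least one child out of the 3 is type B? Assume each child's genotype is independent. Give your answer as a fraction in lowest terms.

7/8

ABO cross AB × OO → 1/2 A, 1/2 B.
So P(type B) = 1/2 per child.
P(none) = (1/2)^3 = 1/8; P(at least one) = 1 − 1/8 = 7/8.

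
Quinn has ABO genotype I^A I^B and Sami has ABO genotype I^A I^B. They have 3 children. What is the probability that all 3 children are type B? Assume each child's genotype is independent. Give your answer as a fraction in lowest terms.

ABO cross I^A I^B × I^A I^B → 1/4 A, 1/4 B, 1/2 AB.
So P(type B) = 1/4 per child.
All 3 independent: (1/4)^3 = 1/64.

1/64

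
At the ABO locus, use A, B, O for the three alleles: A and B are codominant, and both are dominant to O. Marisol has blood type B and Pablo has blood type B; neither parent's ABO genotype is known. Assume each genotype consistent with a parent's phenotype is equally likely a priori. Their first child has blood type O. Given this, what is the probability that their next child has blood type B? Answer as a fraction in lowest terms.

3/4

Possible genotypes: Marisol ∈ {BB, BO}; Pablo ∈ {BB, BO}.
Weight each parental genotype pair by prior × P(type-O child):
  BO × BO: posterior weight 1; P(next child type B) = 3/4.
Weighted sum = 3/4.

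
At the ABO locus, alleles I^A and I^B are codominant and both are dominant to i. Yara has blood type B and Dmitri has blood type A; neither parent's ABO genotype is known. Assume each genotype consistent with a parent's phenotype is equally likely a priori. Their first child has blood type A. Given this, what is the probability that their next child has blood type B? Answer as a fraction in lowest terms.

1/12

Possible genotypes: Yara ∈ {I^B I^B, I^B i}; Dmitri ∈ {I^A I^A, I^A i}.
Weight each parental genotype pair by prior × P(type-A child):
  I^B i × I^A I^A: posterior weight 2/3; P(next child type B) = 0.
  I^B i × I^A i: posterior weight 1/3; P(next child type B) = 1/4.
Weighted sum = 1/12.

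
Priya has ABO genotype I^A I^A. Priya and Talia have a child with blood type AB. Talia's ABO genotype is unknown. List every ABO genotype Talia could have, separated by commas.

I^A I^B, I^B I^B, I^B i

For each candidate genotype of Talia, check whether crossing it with I^A I^A can produce every observed child phenotype.
  I^A I^A → possible child types {A} ✗
  I^A I^B → possible child types {A, AB} ✓
  I^A i → possible child types {A} ✗
  I^B I^B → possible child types {AB} ✓
  I^B i → possible child types {A, AB} ✓
  i i → possible child types {A} ✗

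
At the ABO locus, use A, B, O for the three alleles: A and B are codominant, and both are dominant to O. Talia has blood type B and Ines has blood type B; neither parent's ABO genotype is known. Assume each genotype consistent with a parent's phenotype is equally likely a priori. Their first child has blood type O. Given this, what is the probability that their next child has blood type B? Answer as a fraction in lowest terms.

Possible genotypes: Talia ∈ {BB, BO}; Ines ∈ {BB, BO}.
Weight each parental genotype pair by prior × P(type-O child):
  BO × BO: posterior weight 1; P(next child type B) = 3/4.
Weighted sum = 3/4.

3/4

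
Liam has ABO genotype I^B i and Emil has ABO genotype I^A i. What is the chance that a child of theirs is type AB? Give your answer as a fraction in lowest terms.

ABO cross I^B i × I^A i → offspring phenotypes: 1/4 O, 1/4 A, 1/4 B, 1/4 AB.
So P(type AB) = 1/4.

1/4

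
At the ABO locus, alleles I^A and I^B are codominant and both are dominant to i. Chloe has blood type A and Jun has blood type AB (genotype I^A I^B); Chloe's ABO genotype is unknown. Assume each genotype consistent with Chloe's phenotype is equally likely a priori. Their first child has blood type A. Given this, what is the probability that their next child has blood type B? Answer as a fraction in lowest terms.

Possible genotypes: Chloe ∈ {I^A I^A, I^A i}; Jun ∈ {I^A I^B}.
Weight each parental genotype pair by prior × P(type-A child):
  I^A I^A × I^A I^B: posterior weight 1/2; P(next child type B) = 0.
  I^A i × I^A I^B: posterior weight 1/2; P(next child type B) = 1/4.
Weighted sum = 1/8.

1/8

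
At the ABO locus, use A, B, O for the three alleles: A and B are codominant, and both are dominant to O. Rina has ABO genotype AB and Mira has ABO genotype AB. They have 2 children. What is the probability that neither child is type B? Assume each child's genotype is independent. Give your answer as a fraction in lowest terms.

ABO cross AB × AB → 1/4 A, 1/4 B, 1/2 AB.
So P(type B) = 1/4 per child.
P(not type B) = 3/4 for one child; (3/4)^2 = 9/16.

9/16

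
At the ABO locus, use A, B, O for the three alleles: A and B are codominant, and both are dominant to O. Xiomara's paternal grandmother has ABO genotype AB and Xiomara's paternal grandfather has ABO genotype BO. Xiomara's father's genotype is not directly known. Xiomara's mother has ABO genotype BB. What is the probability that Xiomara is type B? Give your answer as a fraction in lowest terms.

Xiomara's father's ABO genotype from AB × BO: 1/4 AB, 1/4 AO, 1/4 BB, 1/4 BO.
Crossing each possibility with the mother BB and summing P(type B): 1/4·1/2 + 1/4·1/2 + 1/4·1 + 1/4·1 = 3/4.

3/4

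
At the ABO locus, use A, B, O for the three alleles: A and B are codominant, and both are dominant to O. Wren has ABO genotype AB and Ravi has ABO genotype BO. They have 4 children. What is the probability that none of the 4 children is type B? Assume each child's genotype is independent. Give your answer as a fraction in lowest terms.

1/16

ABO cross AB × BO → 1/4 A, 1/2 B, 1/4 AB.
So P(type B) = 1/2 per child.
P(not type B) = 1/2 for one child; (1/2)^4 = 1/16.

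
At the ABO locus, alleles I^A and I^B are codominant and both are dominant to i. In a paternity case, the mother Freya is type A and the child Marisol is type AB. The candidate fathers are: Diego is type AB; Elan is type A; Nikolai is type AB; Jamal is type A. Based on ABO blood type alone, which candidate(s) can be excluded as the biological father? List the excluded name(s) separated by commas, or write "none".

A candidate is excluded only if no genotype consistent with his phenotype could produce a type AB child with a type A mother.
Elan (type A): no genotype consistent with that phenotype can produce a type-AB child with a type-A mother.
Jamal (type A): no genotype consistent with that phenotype can produce a type-AB child with a type-A mother.

Elan, Jamal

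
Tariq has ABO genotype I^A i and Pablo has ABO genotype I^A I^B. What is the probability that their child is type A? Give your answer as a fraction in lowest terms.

ABO cross I^A i × I^A I^B → offspring phenotypes: 1/2 A, 1/4 B, 1/4 AB.
So P(type A) = 1/2.

1/2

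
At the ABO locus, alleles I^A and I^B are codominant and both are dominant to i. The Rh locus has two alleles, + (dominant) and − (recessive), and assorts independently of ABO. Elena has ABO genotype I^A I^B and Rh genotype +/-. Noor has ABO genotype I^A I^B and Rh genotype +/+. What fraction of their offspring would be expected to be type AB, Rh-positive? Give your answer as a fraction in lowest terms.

1/2

ABO cross I^A I^B × I^A I^B → offspring phenotypes: 1/4 A, 1/4 B, 1/2 AB.
Rh cross +/- × +/+ → 1 Rh+.
Independent loci: P(type AB, Rh-positive) = 1/2 × 1 = 1/2.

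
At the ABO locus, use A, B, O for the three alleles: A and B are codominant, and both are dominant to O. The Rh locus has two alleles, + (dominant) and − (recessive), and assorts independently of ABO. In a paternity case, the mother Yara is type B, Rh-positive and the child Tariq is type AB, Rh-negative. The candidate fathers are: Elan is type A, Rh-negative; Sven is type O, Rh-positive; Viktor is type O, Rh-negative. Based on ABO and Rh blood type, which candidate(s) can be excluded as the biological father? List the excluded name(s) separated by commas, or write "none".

Sven, Viktor

A candidate is excluded only if no genotype consistent with his phenotype could produce a type AB, Rh-negative child with a type B, Rh-positive mother.
Sven (type O, Rh+): no genotype consistent with that phenotype can produce a type-AB Rh- child with a type-B mother.
Viktor (type O, Rh-): no genotype consistent with that phenotype can produce a type-AB Rh- child with a type-B mother.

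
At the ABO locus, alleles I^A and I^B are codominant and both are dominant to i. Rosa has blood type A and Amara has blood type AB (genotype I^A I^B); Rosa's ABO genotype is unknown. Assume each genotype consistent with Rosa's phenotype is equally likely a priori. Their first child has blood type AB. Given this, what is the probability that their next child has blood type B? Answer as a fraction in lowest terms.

1/12

Possible genotypes: Rosa ∈ {I^A I^A, I^A i}; Amara ∈ {I^A I^B}.
Weight each parental genotype pair by prior × P(type-AB child):
  I^A I^A × I^A I^B: posterior weight 2/3; P(next child type B) = 0.
  I^A i × I^A I^B: posterior weight 1/3; P(next child type B) = 1/4.
Weighted sum = 1/12.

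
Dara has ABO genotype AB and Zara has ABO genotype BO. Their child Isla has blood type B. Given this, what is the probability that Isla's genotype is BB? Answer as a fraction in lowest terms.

1/2

Cross AB × BO → 1/4 AB, 1/4 AO, 1/4 BB, 1/4 BO.
Type-B genotypes among offspring: BB (1/4), BO (1/4); total 1/2.
P(BB | type B) = (1/4) / (1/2) = 1/2.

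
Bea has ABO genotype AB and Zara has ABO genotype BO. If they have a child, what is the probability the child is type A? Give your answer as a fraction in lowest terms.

ABO cross AB × BO → offspring phenotypes: 1/4 A, 1/2 B, 1/4 AB.
So P(type A) = 1/4.

1/4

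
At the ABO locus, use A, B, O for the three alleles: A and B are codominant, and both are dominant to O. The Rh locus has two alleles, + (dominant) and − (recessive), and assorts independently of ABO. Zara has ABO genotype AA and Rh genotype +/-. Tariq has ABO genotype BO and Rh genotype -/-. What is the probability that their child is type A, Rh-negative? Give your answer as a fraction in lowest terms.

1/4

ABO cross AA × BO → offspring phenotypes: 1/2 A, 1/2 AB.
Rh cross +/- × -/- → 1/2 Rh+, 1/2 Rh-.
Independent loci: P(type A, Rh-negative) = 1/2 × 1/2 = 1/4.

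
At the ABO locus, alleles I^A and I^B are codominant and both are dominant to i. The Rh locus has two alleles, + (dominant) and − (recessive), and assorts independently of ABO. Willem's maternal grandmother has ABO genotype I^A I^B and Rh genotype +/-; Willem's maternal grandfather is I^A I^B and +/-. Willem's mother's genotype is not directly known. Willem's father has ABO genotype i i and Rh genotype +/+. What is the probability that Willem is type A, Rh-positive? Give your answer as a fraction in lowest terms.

Willem's mother's ABO genotype from I^A I^B × I^A I^B: 1/4 I^A I^A, 1/2 I^A I^B, 1/4 I^B I^B.
Crossing each possibility with the father i i and summing P(type A): 1/4·1 + 1/2·1/2 + 1/4·0 = 1/2.
Similarly for Rh via the mother's Rh distribution: P(Rh+) = 1.
Independent loci: 1/2 × 1 = 1/2.

1/2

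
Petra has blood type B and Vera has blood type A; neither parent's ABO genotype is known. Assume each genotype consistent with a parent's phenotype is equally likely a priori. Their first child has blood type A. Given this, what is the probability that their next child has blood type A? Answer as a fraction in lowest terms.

Possible genotypes: Petra ∈ {BB, BO}; Vera ∈ {AA, AO}.
Weight each parental genotype pair by prior × P(type-A child):
  BO × AA: posterior weight 2/3; P(next child type A) = 1/2.
  BO × AO: posterior weight 1/3; P(next child type A) = 1/4.
Weighted sum = 5/12.

5/12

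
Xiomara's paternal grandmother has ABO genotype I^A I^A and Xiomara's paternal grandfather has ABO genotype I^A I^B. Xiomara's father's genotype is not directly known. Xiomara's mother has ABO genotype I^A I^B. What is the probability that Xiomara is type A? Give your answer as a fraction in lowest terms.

Xiomara's father's ABO genotype from I^A I^A × I^A I^B: 1/2 I^A I^A, 1/2 I^A I^B.
Crossing each possibility with the mother I^A I^B and summing P(type A): 1/2·1/2 + 1/2·1/4 = 3/8.

3/8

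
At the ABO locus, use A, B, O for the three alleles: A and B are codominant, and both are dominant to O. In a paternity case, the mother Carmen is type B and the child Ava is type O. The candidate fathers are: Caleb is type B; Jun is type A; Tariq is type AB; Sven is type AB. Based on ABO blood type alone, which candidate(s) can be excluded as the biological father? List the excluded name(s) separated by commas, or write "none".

A candidate is excluded only if no genotype consistent with his phenotype could produce a type O child with a type B mother.
Tariq (type AB): no genotype consistent with that phenotype can produce a type-O child with a type-B mother.
Sven (type AB): no genotype consistent with that phenotype can produce a type-O child with a type-B mother.

Tariq, Sven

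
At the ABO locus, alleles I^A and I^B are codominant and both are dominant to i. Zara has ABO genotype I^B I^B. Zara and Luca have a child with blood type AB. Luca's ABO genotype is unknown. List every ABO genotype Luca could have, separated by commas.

I^A I^A, I^A I^B, I^A i

For each candidate genotype of Luca, check whether crossing it with I^B I^B can produce every observed child phenotype.
  I^A I^A → possible child types {AB} ✓
  I^A I^B → possible child types {B, AB} ✓
  I^A i → possible child types {B, AB} ✓
  I^B I^B → possible child types {B} ✗
  I^B i → possible child types {B} ✗
  i i → possible child types {B} ✗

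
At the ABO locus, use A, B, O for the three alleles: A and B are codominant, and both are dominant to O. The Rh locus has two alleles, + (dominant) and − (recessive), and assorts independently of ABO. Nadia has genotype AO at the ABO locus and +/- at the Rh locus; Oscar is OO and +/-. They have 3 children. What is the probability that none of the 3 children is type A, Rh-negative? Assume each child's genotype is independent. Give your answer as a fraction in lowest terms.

343/512

ABO cross AO × OO → 1/2 O, 1/2 A.
Rh cross +/- × +/- → 3/4 Rh+, 1/4 Rh-; so P(type A, Rh-negative) = 1/2 × 1/4 = 1/8 per child.
P(not type A, Rh-negative) = 7/8 for one child; (7/8)^3 = 343/512.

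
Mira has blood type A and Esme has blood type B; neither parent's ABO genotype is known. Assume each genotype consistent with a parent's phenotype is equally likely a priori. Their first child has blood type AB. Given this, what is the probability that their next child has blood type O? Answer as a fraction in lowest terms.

Possible genotypes: Mira ∈ {AA, AO}; Esme ∈ {BB, BO}.
Weight each parental genotype pair by prior × P(type-AB child):
  AA × BB: posterior weight 4/9; P(next child type O) = 0.
  AA × BO: posterior weight 2/9; P(next child type O) = 0.
  AO × BB: posterior weight 2/9; P(next child type O) = 0.
  AO × BO: posterior weight 1/9; P(next child type O) = 1/4.
Weighted sum = 1/36.

1/36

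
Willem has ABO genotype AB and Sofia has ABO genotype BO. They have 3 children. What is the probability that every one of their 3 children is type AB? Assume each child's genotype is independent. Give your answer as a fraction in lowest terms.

1/64

ABO cross AB × BO → 1/4 A, 1/2 B, 1/4 AB.
So P(type AB) = 1/4 per child.
All 3 independent: (1/4)^3 = 1/64.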